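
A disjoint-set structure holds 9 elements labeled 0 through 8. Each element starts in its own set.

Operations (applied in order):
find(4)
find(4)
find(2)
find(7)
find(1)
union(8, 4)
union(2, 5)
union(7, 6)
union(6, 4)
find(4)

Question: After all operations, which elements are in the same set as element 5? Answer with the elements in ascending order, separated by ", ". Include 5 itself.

Answer: 2, 5

Derivation:
Step 1: find(4) -> no change; set of 4 is {4}
Step 2: find(4) -> no change; set of 4 is {4}
Step 3: find(2) -> no change; set of 2 is {2}
Step 4: find(7) -> no change; set of 7 is {7}
Step 5: find(1) -> no change; set of 1 is {1}
Step 6: union(8, 4) -> merged; set of 8 now {4, 8}
Step 7: union(2, 5) -> merged; set of 2 now {2, 5}
Step 8: union(7, 6) -> merged; set of 7 now {6, 7}
Step 9: union(6, 4) -> merged; set of 6 now {4, 6, 7, 8}
Step 10: find(4) -> no change; set of 4 is {4, 6, 7, 8}
Component of 5: {2, 5}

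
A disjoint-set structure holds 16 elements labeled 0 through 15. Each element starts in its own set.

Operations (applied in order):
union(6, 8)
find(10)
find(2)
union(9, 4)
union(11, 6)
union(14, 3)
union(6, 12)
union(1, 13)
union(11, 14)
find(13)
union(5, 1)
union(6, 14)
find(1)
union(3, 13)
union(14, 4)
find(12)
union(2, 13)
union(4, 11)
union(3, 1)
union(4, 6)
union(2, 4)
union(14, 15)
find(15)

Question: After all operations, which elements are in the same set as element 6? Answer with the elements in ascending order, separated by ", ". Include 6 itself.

Answer: 1, 2, 3, 4, 5, 6, 8, 9, 11, 12, 13, 14, 15

Derivation:
Step 1: union(6, 8) -> merged; set of 6 now {6, 8}
Step 2: find(10) -> no change; set of 10 is {10}
Step 3: find(2) -> no change; set of 2 is {2}
Step 4: union(9, 4) -> merged; set of 9 now {4, 9}
Step 5: union(11, 6) -> merged; set of 11 now {6, 8, 11}
Step 6: union(14, 3) -> merged; set of 14 now {3, 14}
Step 7: union(6, 12) -> merged; set of 6 now {6, 8, 11, 12}
Step 8: union(1, 13) -> merged; set of 1 now {1, 13}
Step 9: union(11, 14) -> merged; set of 11 now {3, 6, 8, 11, 12, 14}
Step 10: find(13) -> no change; set of 13 is {1, 13}
Step 11: union(5, 1) -> merged; set of 5 now {1, 5, 13}
Step 12: union(6, 14) -> already same set; set of 6 now {3, 6, 8, 11, 12, 14}
Step 13: find(1) -> no change; set of 1 is {1, 5, 13}
Step 14: union(3, 13) -> merged; set of 3 now {1, 3, 5, 6, 8, 11, 12, 13, 14}
Step 15: union(14, 4) -> merged; set of 14 now {1, 3, 4, 5, 6, 8, 9, 11, 12, 13, 14}
Step 16: find(12) -> no change; set of 12 is {1, 3, 4, 5, 6, 8, 9, 11, 12, 13, 14}
Step 17: union(2, 13) -> merged; set of 2 now {1, 2, 3, 4, 5, 6, 8, 9, 11, 12, 13, 14}
Step 18: union(4, 11) -> already same set; set of 4 now {1, 2, 3, 4, 5, 6, 8, 9, 11, 12, 13, 14}
Step 19: union(3, 1) -> already same set; set of 3 now {1, 2, 3, 4, 5, 6, 8, 9, 11, 12, 13, 14}
Step 20: union(4, 6) -> already same set; set of 4 now {1, 2, 3, 4, 5, 6, 8, 9, 11, 12, 13, 14}
Step 21: union(2, 4) -> already same set; set of 2 now {1, 2, 3, 4, 5, 6, 8, 9, 11, 12, 13, 14}
Step 22: union(14, 15) -> merged; set of 14 now {1, 2, 3, 4, 5, 6, 8, 9, 11, 12, 13, 14, 15}
Step 23: find(15) -> no change; set of 15 is {1, 2, 3, 4, 5, 6, 8, 9, 11, 12, 13, 14, 15}
Component of 6: {1, 2, 3, 4, 5, 6, 8, 9, 11, 12, 13, 14, 15}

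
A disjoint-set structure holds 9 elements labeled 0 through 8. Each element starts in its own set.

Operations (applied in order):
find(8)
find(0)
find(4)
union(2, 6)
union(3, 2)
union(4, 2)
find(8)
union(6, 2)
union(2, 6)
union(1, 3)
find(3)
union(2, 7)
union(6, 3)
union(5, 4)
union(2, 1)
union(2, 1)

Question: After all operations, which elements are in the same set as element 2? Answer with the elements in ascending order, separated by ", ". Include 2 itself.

Step 1: find(8) -> no change; set of 8 is {8}
Step 2: find(0) -> no change; set of 0 is {0}
Step 3: find(4) -> no change; set of 4 is {4}
Step 4: union(2, 6) -> merged; set of 2 now {2, 6}
Step 5: union(3, 2) -> merged; set of 3 now {2, 3, 6}
Step 6: union(4, 2) -> merged; set of 4 now {2, 3, 4, 6}
Step 7: find(8) -> no change; set of 8 is {8}
Step 8: union(6, 2) -> already same set; set of 6 now {2, 3, 4, 6}
Step 9: union(2, 6) -> already same set; set of 2 now {2, 3, 4, 6}
Step 10: union(1, 3) -> merged; set of 1 now {1, 2, 3, 4, 6}
Step 11: find(3) -> no change; set of 3 is {1, 2, 3, 4, 6}
Step 12: union(2, 7) -> merged; set of 2 now {1, 2, 3, 4, 6, 7}
Step 13: union(6, 3) -> already same set; set of 6 now {1, 2, 3, 4, 6, 7}
Step 14: union(5, 4) -> merged; set of 5 now {1, 2, 3, 4, 5, 6, 7}
Step 15: union(2, 1) -> already same set; set of 2 now {1, 2, 3, 4, 5, 6, 7}
Step 16: union(2, 1) -> already same set; set of 2 now {1, 2, 3, 4, 5, 6, 7}
Component of 2: {1, 2, 3, 4, 5, 6, 7}

Answer: 1, 2, 3, 4, 5, 6, 7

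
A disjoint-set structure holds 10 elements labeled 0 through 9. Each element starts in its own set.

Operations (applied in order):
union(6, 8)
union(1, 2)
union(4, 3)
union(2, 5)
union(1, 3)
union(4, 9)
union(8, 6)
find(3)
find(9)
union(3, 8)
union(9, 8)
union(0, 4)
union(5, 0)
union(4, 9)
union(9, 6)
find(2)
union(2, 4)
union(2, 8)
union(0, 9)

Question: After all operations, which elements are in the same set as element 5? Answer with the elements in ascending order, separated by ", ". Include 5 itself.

Step 1: union(6, 8) -> merged; set of 6 now {6, 8}
Step 2: union(1, 2) -> merged; set of 1 now {1, 2}
Step 3: union(4, 3) -> merged; set of 4 now {3, 4}
Step 4: union(2, 5) -> merged; set of 2 now {1, 2, 5}
Step 5: union(1, 3) -> merged; set of 1 now {1, 2, 3, 4, 5}
Step 6: union(4, 9) -> merged; set of 4 now {1, 2, 3, 4, 5, 9}
Step 7: union(8, 6) -> already same set; set of 8 now {6, 8}
Step 8: find(3) -> no change; set of 3 is {1, 2, 3, 4, 5, 9}
Step 9: find(9) -> no change; set of 9 is {1, 2, 3, 4, 5, 9}
Step 10: union(3, 8) -> merged; set of 3 now {1, 2, 3, 4, 5, 6, 8, 9}
Step 11: union(9, 8) -> already same set; set of 9 now {1, 2, 3, 4, 5, 6, 8, 9}
Step 12: union(0, 4) -> merged; set of 0 now {0, 1, 2, 3, 4, 5, 6, 8, 9}
Step 13: union(5, 0) -> already same set; set of 5 now {0, 1, 2, 3, 4, 5, 6, 8, 9}
Step 14: union(4, 9) -> already same set; set of 4 now {0, 1, 2, 3, 4, 5, 6, 8, 9}
Step 15: union(9, 6) -> already same set; set of 9 now {0, 1, 2, 3, 4, 5, 6, 8, 9}
Step 16: find(2) -> no change; set of 2 is {0, 1, 2, 3, 4, 5, 6, 8, 9}
Step 17: union(2, 4) -> already same set; set of 2 now {0, 1, 2, 3, 4, 5, 6, 8, 9}
Step 18: union(2, 8) -> already same set; set of 2 now {0, 1, 2, 3, 4, 5, 6, 8, 9}
Step 19: union(0, 9) -> already same set; set of 0 now {0, 1, 2, 3, 4, 5, 6, 8, 9}
Component of 5: {0, 1, 2, 3, 4, 5, 6, 8, 9}

Answer: 0, 1, 2, 3, 4, 5, 6, 8, 9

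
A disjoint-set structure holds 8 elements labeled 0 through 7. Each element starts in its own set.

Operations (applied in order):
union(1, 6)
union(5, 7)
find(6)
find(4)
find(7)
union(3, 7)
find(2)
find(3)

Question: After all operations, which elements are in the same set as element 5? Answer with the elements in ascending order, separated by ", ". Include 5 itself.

Step 1: union(1, 6) -> merged; set of 1 now {1, 6}
Step 2: union(5, 7) -> merged; set of 5 now {5, 7}
Step 3: find(6) -> no change; set of 6 is {1, 6}
Step 4: find(4) -> no change; set of 4 is {4}
Step 5: find(7) -> no change; set of 7 is {5, 7}
Step 6: union(3, 7) -> merged; set of 3 now {3, 5, 7}
Step 7: find(2) -> no change; set of 2 is {2}
Step 8: find(3) -> no change; set of 3 is {3, 5, 7}
Component of 5: {3, 5, 7}

Answer: 3, 5, 7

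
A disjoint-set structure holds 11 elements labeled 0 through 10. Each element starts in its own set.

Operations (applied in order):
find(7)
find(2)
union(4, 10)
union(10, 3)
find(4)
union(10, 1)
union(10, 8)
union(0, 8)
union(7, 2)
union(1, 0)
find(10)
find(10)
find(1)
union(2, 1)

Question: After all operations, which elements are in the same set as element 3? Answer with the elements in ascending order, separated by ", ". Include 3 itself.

Step 1: find(7) -> no change; set of 7 is {7}
Step 2: find(2) -> no change; set of 2 is {2}
Step 3: union(4, 10) -> merged; set of 4 now {4, 10}
Step 4: union(10, 3) -> merged; set of 10 now {3, 4, 10}
Step 5: find(4) -> no change; set of 4 is {3, 4, 10}
Step 6: union(10, 1) -> merged; set of 10 now {1, 3, 4, 10}
Step 7: union(10, 8) -> merged; set of 10 now {1, 3, 4, 8, 10}
Step 8: union(0, 8) -> merged; set of 0 now {0, 1, 3, 4, 8, 10}
Step 9: union(7, 2) -> merged; set of 7 now {2, 7}
Step 10: union(1, 0) -> already same set; set of 1 now {0, 1, 3, 4, 8, 10}
Step 11: find(10) -> no change; set of 10 is {0, 1, 3, 4, 8, 10}
Step 12: find(10) -> no change; set of 10 is {0, 1, 3, 4, 8, 10}
Step 13: find(1) -> no change; set of 1 is {0, 1, 3, 4, 8, 10}
Step 14: union(2, 1) -> merged; set of 2 now {0, 1, 2, 3, 4, 7, 8, 10}
Component of 3: {0, 1, 2, 3, 4, 7, 8, 10}

Answer: 0, 1, 2, 3, 4, 7, 8, 10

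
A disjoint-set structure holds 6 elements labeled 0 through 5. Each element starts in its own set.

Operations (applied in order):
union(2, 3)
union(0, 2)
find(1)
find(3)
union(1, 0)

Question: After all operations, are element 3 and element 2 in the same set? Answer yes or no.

Step 1: union(2, 3) -> merged; set of 2 now {2, 3}
Step 2: union(0, 2) -> merged; set of 0 now {0, 2, 3}
Step 3: find(1) -> no change; set of 1 is {1}
Step 4: find(3) -> no change; set of 3 is {0, 2, 3}
Step 5: union(1, 0) -> merged; set of 1 now {0, 1, 2, 3}
Set of 3: {0, 1, 2, 3}; 2 is a member.

Answer: yes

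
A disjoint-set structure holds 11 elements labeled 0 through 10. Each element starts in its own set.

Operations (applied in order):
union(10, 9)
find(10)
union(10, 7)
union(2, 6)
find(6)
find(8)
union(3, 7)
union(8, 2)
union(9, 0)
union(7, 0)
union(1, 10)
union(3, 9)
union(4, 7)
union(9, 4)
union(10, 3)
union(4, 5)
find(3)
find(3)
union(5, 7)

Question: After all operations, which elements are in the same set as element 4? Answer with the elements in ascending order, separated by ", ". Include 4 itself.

Step 1: union(10, 9) -> merged; set of 10 now {9, 10}
Step 2: find(10) -> no change; set of 10 is {9, 10}
Step 3: union(10, 7) -> merged; set of 10 now {7, 9, 10}
Step 4: union(2, 6) -> merged; set of 2 now {2, 6}
Step 5: find(6) -> no change; set of 6 is {2, 6}
Step 6: find(8) -> no change; set of 8 is {8}
Step 7: union(3, 7) -> merged; set of 3 now {3, 7, 9, 10}
Step 8: union(8, 2) -> merged; set of 8 now {2, 6, 8}
Step 9: union(9, 0) -> merged; set of 9 now {0, 3, 7, 9, 10}
Step 10: union(7, 0) -> already same set; set of 7 now {0, 3, 7, 9, 10}
Step 11: union(1, 10) -> merged; set of 1 now {0, 1, 3, 7, 9, 10}
Step 12: union(3, 9) -> already same set; set of 3 now {0, 1, 3, 7, 9, 10}
Step 13: union(4, 7) -> merged; set of 4 now {0, 1, 3, 4, 7, 9, 10}
Step 14: union(9, 4) -> already same set; set of 9 now {0, 1, 3, 4, 7, 9, 10}
Step 15: union(10, 3) -> already same set; set of 10 now {0, 1, 3, 4, 7, 9, 10}
Step 16: union(4, 5) -> merged; set of 4 now {0, 1, 3, 4, 5, 7, 9, 10}
Step 17: find(3) -> no change; set of 3 is {0, 1, 3, 4, 5, 7, 9, 10}
Step 18: find(3) -> no change; set of 3 is {0, 1, 3, 4, 5, 7, 9, 10}
Step 19: union(5, 7) -> already same set; set of 5 now {0, 1, 3, 4, 5, 7, 9, 10}
Component of 4: {0, 1, 3, 4, 5, 7, 9, 10}

Answer: 0, 1, 3, 4, 5, 7, 9, 10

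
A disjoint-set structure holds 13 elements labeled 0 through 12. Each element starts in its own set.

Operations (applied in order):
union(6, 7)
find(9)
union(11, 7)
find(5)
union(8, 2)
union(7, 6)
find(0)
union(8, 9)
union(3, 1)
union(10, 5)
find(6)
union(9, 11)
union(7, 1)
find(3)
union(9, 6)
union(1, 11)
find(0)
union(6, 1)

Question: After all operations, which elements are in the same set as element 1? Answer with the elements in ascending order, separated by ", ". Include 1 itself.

Step 1: union(6, 7) -> merged; set of 6 now {6, 7}
Step 2: find(9) -> no change; set of 9 is {9}
Step 3: union(11, 7) -> merged; set of 11 now {6, 7, 11}
Step 4: find(5) -> no change; set of 5 is {5}
Step 5: union(8, 2) -> merged; set of 8 now {2, 8}
Step 6: union(7, 6) -> already same set; set of 7 now {6, 7, 11}
Step 7: find(0) -> no change; set of 0 is {0}
Step 8: union(8, 9) -> merged; set of 8 now {2, 8, 9}
Step 9: union(3, 1) -> merged; set of 3 now {1, 3}
Step 10: union(10, 5) -> merged; set of 10 now {5, 10}
Step 11: find(6) -> no change; set of 6 is {6, 7, 11}
Step 12: union(9, 11) -> merged; set of 9 now {2, 6, 7, 8, 9, 11}
Step 13: union(7, 1) -> merged; set of 7 now {1, 2, 3, 6, 7, 8, 9, 11}
Step 14: find(3) -> no change; set of 3 is {1, 2, 3, 6, 7, 8, 9, 11}
Step 15: union(9, 6) -> already same set; set of 9 now {1, 2, 3, 6, 7, 8, 9, 11}
Step 16: union(1, 11) -> already same set; set of 1 now {1, 2, 3, 6, 7, 8, 9, 11}
Step 17: find(0) -> no change; set of 0 is {0}
Step 18: union(6, 1) -> already same set; set of 6 now {1, 2, 3, 6, 7, 8, 9, 11}
Component of 1: {1, 2, 3, 6, 7, 8, 9, 11}

Answer: 1, 2, 3, 6, 7, 8, 9, 11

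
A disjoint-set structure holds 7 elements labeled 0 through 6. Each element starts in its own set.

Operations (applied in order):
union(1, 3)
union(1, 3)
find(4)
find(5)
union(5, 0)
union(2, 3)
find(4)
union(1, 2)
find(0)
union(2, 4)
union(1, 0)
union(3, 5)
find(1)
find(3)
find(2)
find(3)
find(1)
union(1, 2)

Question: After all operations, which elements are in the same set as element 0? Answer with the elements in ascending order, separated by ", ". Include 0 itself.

Answer: 0, 1, 2, 3, 4, 5

Derivation:
Step 1: union(1, 3) -> merged; set of 1 now {1, 3}
Step 2: union(1, 3) -> already same set; set of 1 now {1, 3}
Step 3: find(4) -> no change; set of 4 is {4}
Step 4: find(5) -> no change; set of 5 is {5}
Step 5: union(5, 0) -> merged; set of 5 now {0, 5}
Step 6: union(2, 3) -> merged; set of 2 now {1, 2, 3}
Step 7: find(4) -> no change; set of 4 is {4}
Step 8: union(1, 2) -> already same set; set of 1 now {1, 2, 3}
Step 9: find(0) -> no change; set of 0 is {0, 5}
Step 10: union(2, 4) -> merged; set of 2 now {1, 2, 3, 4}
Step 11: union(1, 0) -> merged; set of 1 now {0, 1, 2, 3, 4, 5}
Step 12: union(3, 5) -> already same set; set of 3 now {0, 1, 2, 3, 4, 5}
Step 13: find(1) -> no change; set of 1 is {0, 1, 2, 3, 4, 5}
Step 14: find(3) -> no change; set of 3 is {0, 1, 2, 3, 4, 5}
Step 15: find(2) -> no change; set of 2 is {0, 1, 2, 3, 4, 5}
Step 16: find(3) -> no change; set of 3 is {0, 1, 2, 3, 4, 5}
Step 17: find(1) -> no change; set of 1 is {0, 1, 2, 3, 4, 5}
Step 18: union(1, 2) -> already same set; set of 1 now {0, 1, 2, 3, 4, 5}
Component of 0: {0, 1, 2, 3, 4, 5}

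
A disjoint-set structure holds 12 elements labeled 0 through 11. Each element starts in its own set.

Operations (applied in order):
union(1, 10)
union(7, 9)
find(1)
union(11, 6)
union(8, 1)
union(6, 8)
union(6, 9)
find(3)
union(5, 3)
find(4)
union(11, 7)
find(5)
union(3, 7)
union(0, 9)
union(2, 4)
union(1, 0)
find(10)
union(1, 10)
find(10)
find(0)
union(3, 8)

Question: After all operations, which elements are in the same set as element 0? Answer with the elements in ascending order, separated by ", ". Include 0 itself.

Step 1: union(1, 10) -> merged; set of 1 now {1, 10}
Step 2: union(7, 9) -> merged; set of 7 now {7, 9}
Step 3: find(1) -> no change; set of 1 is {1, 10}
Step 4: union(11, 6) -> merged; set of 11 now {6, 11}
Step 5: union(8, 1) -> merged; set of 8 now {1, 8, 10}
Step 6: union(6, 8) -> merged; set of 6 now {1, 6, 8, 10, 11}
Step 7: union(6, 9) -> merged; set of 6 now {1, 6, 7, 8, 9, 10, 11}
Step 8: find(3) -> no change; set of 3 is {3}
Step 9: union(5, 3) -> merged; set of 5 now {3, 5}
Step 10: find(4) -> no change; set of 4 is {4}
Step 11: union(11, 7) -> already same set; set of 11 now {1, 6, 7, 8, 9, 10, 11}
Step 12: find(5) -> no change; set of 5 is {3, 5}
Step 13: union(3, 7) -> merged; set of 3 now {1, 3, 5, 6, 7, 8, 9, 10, 11}
Step 14: union(0, 9) -> merged; set of 0 now {0, 1, 3, 5, 6, 7, 8, 9, 10, 11}
Step 15: union(2, 4) -> merged; set of 2 now {2, 4}
Step 16: union(1, 0) -> already same set; set of 1 now {0, 1, 3, 5, 6, 7, 8, 9, 10, 11}
Step 17: find(10) -> no change; set of 10 is {0, 1, 3, 5, 6, 7, 8, 9, 10, 11}
Step 18: union(1, 10) -> already same set; set of 1 now {0, 1, 3, 5, 6, 7, 8, 9, 10, 11}
Step 19: find(10) -> no change; set of 10 is {0, 1, 3, 5, 6, 7, 8, 9, 10, 11}
Step 20: find(0) -> no change; set of 0 is {0, 1, 3, 5, 6, 7, 8, 9, 10, 11}
Step 21: union(3, 8) -> already same set; set of 3 now {0, 1, 3, 5, 6, 7, 8, 9, 10, 11}
Component of 0: {0, 1, 3, 5, 6, 7, 8, 9, 10, 11}

Answer: 0, 1, 3, 5, 6, 7, 8, 9, 10, 11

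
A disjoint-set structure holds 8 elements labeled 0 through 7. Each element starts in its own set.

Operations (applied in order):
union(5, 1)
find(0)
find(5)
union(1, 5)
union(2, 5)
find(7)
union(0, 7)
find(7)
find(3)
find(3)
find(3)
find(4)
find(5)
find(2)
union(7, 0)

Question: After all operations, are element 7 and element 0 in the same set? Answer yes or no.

Answer: yes

Derivation:
Step 1: union(5, 1) -> merged; set of 5 now {1, 5}
Step 2: find(0) -> no change; set of 0 is {0}
Step 3: find(5) -> no change; set of 5 is {1, 5}
Step 4: union(1, 5) -> already same set; set of 1 now {1, 5}
Step 5: union(2, 5) -> merged; set of 2 now {1, 2, 5}
Step 6: find(7) -> no change; set of 7 is {7}
Step 7: union(0, 7) -> merged; set of 0 now {0, 7}
Step 8: find(7) -> no change; set of 7 is {0, 7}
Step 9: find(3) -> no change; set of 3 is {3}
Step 10: find(3) -> no change; set of 3 is {3}
Step 11: find(3) -> no change; set of 3 is {3}
Step 12: find(4) -> no change; set of 4 is {4}
Step 13: find(5) -> no change; set of 5 is {1, 2, 5}
Step 14: find(2) -> no change; set of 2 is {1, 2, 5}
Step 15: union(7, 0) -> already same set; set of 7 now {0, 7}
Set of 7: {0, 7}; 0 is a member.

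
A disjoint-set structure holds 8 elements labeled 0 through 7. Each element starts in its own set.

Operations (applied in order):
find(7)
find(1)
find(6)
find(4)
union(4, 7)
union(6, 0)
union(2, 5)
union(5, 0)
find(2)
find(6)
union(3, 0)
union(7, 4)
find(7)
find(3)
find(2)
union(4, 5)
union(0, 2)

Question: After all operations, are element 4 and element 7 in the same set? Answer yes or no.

Answer: yes

Derivation:
Step 1: find(7) -> no change; set of 7 is {7}
Step 2: find(1) -> no change; set of 1 is {1}
Step 3: find(6) -> no change; set of 6 is {6}
Step 4: find(4) -> no change; set of 4 is {4}
Step 5: union(4, 7) -> merged; set of 4 now {4, 7}
Step 6: union(6, 0) -> merged; set of 6 now {0, 6}
Step 7: union(2, 5) -> merged; set of 2 now {2, 5}
Step 8: union(5, 0) -> merged; set of 5 now {0, 2, 5, 6}
Step 9: find(2) -> no change; set of 2 is {0, 2, 5, 6}
Step 10: find(6) -> no change; set of 6 is {0, 2, 5, 6}
Step 11: union(3, 0) -> merged; set of 3 now {0, 2, 3, 5, 6}
Step 12: union(7, 4) -> already same set; set of 7 now {4, 7}
Step 13: find(7) -> no change; set of 7 is {4, 7}
Step 14: find(3) -> no change; set of 3 is {0, 2, 3, 5, 6}
Step 15: find(2) -> no change; set of 2 is {0, 2, 3, 5, 6}
Step 16: union(4, 5) -> merged; set of 4 now {0, 2, 3, 4, 5, 6, 7}
Step 17: union(0, 2) -> already same set; set of 0 now {0, 2, 3, 4, 5, 6, 7}
Set of 4: {0, 2, 3, 4, 5, 6, 7}; 7 is a member.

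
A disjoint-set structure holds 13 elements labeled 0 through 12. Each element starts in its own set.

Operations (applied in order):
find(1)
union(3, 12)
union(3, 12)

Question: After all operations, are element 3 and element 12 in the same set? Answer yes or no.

Answer: yes

Derivation:
Step 1: find(1) -> no change; set of 1 is {1}
Step 2: union(3, 12) -> merged; set of 3 now {3, 12}
Step 3: union(3, 12) -> already same set; set of 3 now {3, 12}
Set of 3: {3, 12}; 12 is a member.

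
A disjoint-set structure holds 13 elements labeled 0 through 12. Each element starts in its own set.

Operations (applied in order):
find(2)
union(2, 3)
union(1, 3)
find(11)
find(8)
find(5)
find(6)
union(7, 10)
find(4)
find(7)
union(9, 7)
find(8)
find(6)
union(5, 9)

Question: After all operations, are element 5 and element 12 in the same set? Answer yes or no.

Step 1: find(2) -> no change; set of 2 is {2}
Step 2: union(2, 3) -> merged; set of 2 now {2, 3}
Step 3: union(1, 3) -> merged; set of 1 now {1, 2, 3}
Step 4: find(11) -> no change; set of 11 is {11}
Step 5: find(8) -> no change; set of 8 is {8}
Step 6: find(5) -> no change; set of 5 is {5}
Step 7: find(6) -> no change; set of 6 is {6}
Step 8: union(7, 10) -> merged; set of 7 now {7, 10}
Step 9: find(4) -> no change; set of 4 is {4}
Step 10: find(7) -> no change; set of 7 is {7, 10}
Step 11: union(9, 7) -> merged; set of 9 now {7, 9, 10}
Step 12: find(8) -> no change; set of 8 is {8}
Step 13: find(6) -> no change; set of 6 is {6}
Step 14: union(5, 9) -> merged; set of 5 now {5, 7, 9, 10}
Set of 5: {5, 7, 9, 10}; 12 is not a member.

Answer: no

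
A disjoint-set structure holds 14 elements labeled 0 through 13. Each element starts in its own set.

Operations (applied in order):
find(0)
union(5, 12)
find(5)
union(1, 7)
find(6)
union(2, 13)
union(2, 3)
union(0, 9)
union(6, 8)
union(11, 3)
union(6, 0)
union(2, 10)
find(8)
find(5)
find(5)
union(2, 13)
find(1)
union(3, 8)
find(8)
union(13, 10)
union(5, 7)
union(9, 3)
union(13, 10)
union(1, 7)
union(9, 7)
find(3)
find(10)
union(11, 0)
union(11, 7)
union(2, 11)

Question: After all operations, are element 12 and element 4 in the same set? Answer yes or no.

Step 1: find(0) -> no change; set of 0 is {0}
Step 2: union(5, 12) -> merged; set of 5 now {5, 12}
Step 3: find(5) -> no change; set of 5 is {5, 12}
Step 4: union(1, 7) -> merged; set of 1 now {1, 7}
Step 5: find(6) -> no change; set of 6 is {6}
Step 6: union(2, 13) -> merged; set of 2 now {2, 13}
Step 7: union(2, 3) -> merged; set of 2 now {2, 3, 13}
Step 8: union(0, 9) -> merged; set of 0 now {0, 9}
Step 9: union(6, 8) -> merged; set of 6 now {6, 8}
Step 10: union(11, 3) -> merged; set of 11 now {2, 3, 11, 13}
Step 11: union(6, 0) -> merged; set of 6 now {0, 6, 8, 9}
Step 12: union(2, 10) -> merged; set of 2 now {2, 3, 10, 11, 13}
Step 13: find(8) -> no change; set of 8 is {0, 6, 8, 9}
Step 14: find(5) -> no change; set of 5 is {5, 12}
Step 15: find(5) -> no change; set of 5 is {5, 12}
Step 16: union(2, 13) -> already same set; set of 2 now {2, 3, 10, 11, 13}
Step 17: find(1) -> no change; set of 1 is {1, 7}
Step 18: union(3, 8) -> merged; set of 3 now {0, 2, 3, 6, 8, 9, 10, 11, 13}
Step 19: find(8) -> no change; set of 8 is {0, 2, 3, 6, 8, 9, 10, 11, 13}
Step 20: union(13, 10) -> already same set; set of 13 now {0, 2, 3, 6, 8, 9, 10, 11, 13}
Step 21: union(5, 7) -> merged; set of 5 now {1, 5, 7, 12}
Step 22: union(9, 3) -> already same set; set of 9 now {0, 2, 3, 6, 8, 9, 10, 11, 13}
Step 23: union(13, 10) -> already same set; set of 13 now {0, 2, 3, 6, 8, 9, 10, 11, 13}
Step 24: union(1, 7) -> already same set; set of 1 now {1, 5, 7, 12}
Step 25: union(9, 7) -> merged; set of 9 now {0, 1, 2, 3, 5, 6, 7, 8, 9, 10, 11, 12, 13}
Step 26: find(3) -> no change; set of 3 is {0, 1, 2, 3, 5, 6, 7, 8, 9, 10, 11, 12, 13}
Step 27: find(10) -> no change; set of 10 is {0, 1, 2, 3, 5, 6, 7, 8, 9, 10, 11, 12, 13}
Step 28: union(11, 0) -> already same set; set of 11 now {0, 1, 2, 3, 5, 6, 7, 8, 9, 10, 11, 12, 13}
Step 29: union(11, 7) -> already same set; set of 11 now {0, 1, 2, 3, 5, 6, 7, 8, 9, 10, 11, 12, 13}
Step 30: union(2, 11) -> already same set; set of 2 now {0, 1, 2, 3, 5, 6, 7, 8, 9, 10, 11, 12, 13}
Set of 12: {0, 1, 2, 3, 5, 6, 7, 8, 9, 10, 11, 12, 13}; 4 is not a member.

Answer: no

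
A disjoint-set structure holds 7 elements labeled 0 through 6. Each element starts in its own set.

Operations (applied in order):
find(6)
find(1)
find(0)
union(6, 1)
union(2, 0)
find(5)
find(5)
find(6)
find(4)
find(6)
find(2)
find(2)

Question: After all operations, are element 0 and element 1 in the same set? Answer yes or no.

Answer: no

Derivation:
Step 1: find(6) -> no change; set of 6 is {6}
Step 2: find(1) -> no change; set of 1 is {1}
Step 3: find(0) -> no change; set of 0 is {0}
Step 4: union(6, 1) -> merged; set of 6 now {1, 6}
Step 5: union(2, 0) -> merged; set of 2 now {0, 2}
Step 6: find(5) -> no change; set of 5 is {5}
Step 7: find(5) -> no change; set of 5 is {5}
Step 8: find(6) -> no change; set of 6 is {1, 6}
Step 9: find(4) -> no change; set of 4 is {4}
Step 10: find(6) -> no change; set of 6 is {1, 6}
Step 11: find(2) -> no change; set of 2 is {0, 2}
Step 12: find(2) -> no change; set of 2 is {0, 2}
Set of 0: {0, 2}; 1 is not a member.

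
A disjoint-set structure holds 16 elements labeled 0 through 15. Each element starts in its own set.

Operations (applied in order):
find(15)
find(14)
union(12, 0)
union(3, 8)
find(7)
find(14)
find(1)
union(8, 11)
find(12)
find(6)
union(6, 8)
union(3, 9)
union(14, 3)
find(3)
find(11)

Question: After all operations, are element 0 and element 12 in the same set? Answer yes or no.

Step 1: find(15) -> no change; set of 15 is {15}
Step 2: find(14) -> no change; set of 14 is {14}
Step 3: union(12, 0) -> merged; set of 12 now {0, 12}
Step 4: union(3, 8) -> merged; set of 3 now {3, 8}
Step 5: find(7) -> no change; set of 7 is {7}
Step 6: find(14) -> no change; set of 14 is {14}
Step 7: find(1) -> no change; set of 1 is {1}
Step 8: union(8, 11) -> merged; set of 8 now {3, 8, 11}
Step 9: find(12) -> no change; set of 12 is {0, 12}
Step 10: find(6) -> no change; set of 6 is {6}
Step 11: union(6, 8) -> merged; set of 6 now {3, 6, 8, 11}
Step 12: union(3, 9) -> merged; set of 3 now {3, 6, 8, 9, 11}
Step 13: union(14, 3) -> merged; set of 14 now {3, 6, 8, 9, 11, 14}
Step 14: find(3) -> no change; set of 3 is {3, 6, 8, 9, 11, 14}
Step 15: find(11) -> no change; set of 11 is {3, 6, 8, 9, 11, 14}
Set of 0: {0, 12}; 12 is a member.

Answer: yes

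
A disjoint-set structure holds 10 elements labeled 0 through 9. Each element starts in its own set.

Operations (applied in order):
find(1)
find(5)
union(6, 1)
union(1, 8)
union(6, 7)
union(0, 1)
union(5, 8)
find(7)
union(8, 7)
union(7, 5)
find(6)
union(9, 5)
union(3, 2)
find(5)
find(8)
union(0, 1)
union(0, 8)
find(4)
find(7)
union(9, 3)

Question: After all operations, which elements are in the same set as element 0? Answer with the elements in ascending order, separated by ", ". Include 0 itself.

Answer: 0, 1, 2, 3, 5, 6, 7, 8, 9

Derivation:
Step 1: find(1) -> no change; set of 1 is {1}
Step 2: find(5) -> no change; set of 5 is {5}
Step 3: union(6, 1) -> merged; set of 6 now {1, 6}
Step 4: union(1, 8) -> merged; set of 1 now {1, 6, 8}
Step 5: union(6, 7) -> merged; set of 6 now {1, 6, 7, 8}
Step 6: union(0, 1) -> merged; set of 0 now {0, 1, 6, 7, 8}
Step 7: union(5, 8) -> merged; set of 5 now {0, 1, 5, 6, 7, 8}
Step 8: find(7) -> no change; set of 7 is {0, 1, 5, 6, 7, 8}
Step 9: union(8, 7) -> already same set; set of 8 now {0, 1, 5, 6, 7, 8}
Step 10: union(7, 5) -> already same set; set of 7 now {0, 1, 5, 6, 7, 8}
Step 11: find(6) -> no change; set of 6 is {0, 1, 5, 6, 7, 8}
Step 12: union(9, 5) -> merged; set of 9 now {0, 1, 5, 6, 7, 8, 9}
Step 13: union(3, 2) -> merged; set of 3 now {2, 3}
Step 14: find(5) -> no change; set of 5 is {0, 1, 5, 6, 7, 8, 9}
Step 15: find(8) -> no change; set of 8 is {0, 1, 5, 6, 7, 8, 9}
Step 16: union(0, 1) -> already same set; set of 0 now {0, 1, 5, 6, 7, 8, 9}
Step 17: union(0, 8) -> already same set; set of 0 now {0, 1, 5, 6, 7, 8, 9}
Step 18: find(4) -> no change; set of 4 is {4}
Step 19: find(7) -> no change; set of 7 is {0, 1, 5, 6, 7, 8, 9}
Step 20: union(9, 3) -> merged; set of 9 now {0, 1, 2, 3, 5, 6, 7, 8, 9}
Component of 0: {0, 1, 2, 3, 5, 6, 7, 8, 9}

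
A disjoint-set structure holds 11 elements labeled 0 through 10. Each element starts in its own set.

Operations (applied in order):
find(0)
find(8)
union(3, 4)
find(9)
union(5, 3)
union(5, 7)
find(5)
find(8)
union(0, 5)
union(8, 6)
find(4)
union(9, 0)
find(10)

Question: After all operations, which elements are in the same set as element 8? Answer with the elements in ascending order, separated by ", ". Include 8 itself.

Step 1: find(0) -> no change; set of 0 is {0}
Step 2: find(8) -> no change; set of 8 is {8}
Step 3: union(3, 4) -> merged; set of 3 now {3, 4}
Step 4: find(9) -> no change; set of 9 is {9}
Step 5: union(5, 3) -> merged; set of 5 now {3, 4, 5}
Step 6: union(5, 7) -> merged; set of 5 now {3, 4, 5, 7}
Step 7: find(5) -> no change; set of 5 is {3, 4, 5, 7}
Step 8: find(8) -> no change; set of 8 is {8}
Step 9: union(0, 5) -> merged; set of 0 now {0, 3, 4, 5, 7}
Step 10: union(8, 6) -> merged; set of 8 now {6, 8}
Step 11: find(4) -> no change; set of 4 is {0, 3, 4, 5, 7}
Step 12: union(9, 0) -> merged; set of 9 now {0, 3, 4, 5, 7, 9}
Step 13: find(10) -> no change; set of 10 is {10}
Component of 8: {6, 8}

Answer: 6, 8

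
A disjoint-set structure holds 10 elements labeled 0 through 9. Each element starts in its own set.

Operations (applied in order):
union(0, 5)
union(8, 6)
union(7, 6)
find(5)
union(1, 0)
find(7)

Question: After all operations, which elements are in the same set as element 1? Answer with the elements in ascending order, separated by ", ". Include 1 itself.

Answer: 0, 1, 5

Derivation:
Step 1: union(0, 5) -> merged; set of 0 now {0, 5}
Step 2: union(8, 6) -> merged; set of 8 now {6, 8}
Step 3: union(7, 6) -> merged; set of 7 now {6, 7, 8}
Step 4: find(5) -> no change; set of 5 is {0, 5}
Step 5: union(1, 0) -> merged; set of 1 now {0, 1, 5}
Step 6: find(7) -> no change; set of 7 is {6, 7, 8}
Component of 1: {0, 1, 5}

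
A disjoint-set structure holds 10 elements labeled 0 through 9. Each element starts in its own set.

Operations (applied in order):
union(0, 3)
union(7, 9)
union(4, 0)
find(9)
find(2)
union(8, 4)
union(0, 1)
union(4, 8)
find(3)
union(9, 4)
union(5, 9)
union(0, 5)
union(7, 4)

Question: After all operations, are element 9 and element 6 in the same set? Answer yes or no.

Step 1: union(0, 3) -> merged; set of 0 now {0, 3}
Step 2: union(7, 9) -> merged; set of 7 now {7, 9}
Step 3: union(4, 0) -> merged; set of 4 now {0, 3, 4}
Step 4: find(9) -> no change; set of 9 is {7, 9}
Step 5: find(2) -> no change; set of 2 is {2}
Step 6: union(8, 4) -> merged; set of 8 now {0, 3, 4, 8}
Step 7: union(0, 1) -> merged; set of 0 now {0, 1, 3, 4, 8}
Step 8: union(4, 8) -> already same set; set of 4 now {0, 1, 3, 4, 8}
Step 9: find(3) -> no change; set of 3 is {0, 1, 3, 4, 8}
Step 10: union(9, 4) -> merged; set of 9 now {0, 1, 3, 4, 7, 8, 9}
Step 11: union(5, 9) -> merged; set of 5 now {0, 1, 3, 4, 5, 7, 8, 9}
Step 12: union(0, 5) -> already same set; set of 0 now {0, 1, 3, 4, 5, 7, 8, 9}
Step 13: union(7, 4) -> already same set; set of 7 now {0, 1, 3, 4, 5, 7, 8, 9}
Set of 9: {0, 1, 3, 4, 5, 7, 8, 9}; 6 is not a member.

Answer: no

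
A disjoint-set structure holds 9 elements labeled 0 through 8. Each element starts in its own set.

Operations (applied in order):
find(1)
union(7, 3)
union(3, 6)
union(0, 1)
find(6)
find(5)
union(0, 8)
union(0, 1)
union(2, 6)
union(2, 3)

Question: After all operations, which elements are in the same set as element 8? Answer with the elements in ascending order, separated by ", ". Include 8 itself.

Step 1: find(1) -> no change; set of 1 is {1}
Step 2: union(7, 3) -> merged; set of 7 now {3, 7}
Step 3: union(3, 6) -> merged; set of 3 now {3, 6, 7}
Step 4: union(0, 1) -> merged; set of 0 now {0, 1}
Step 5: find(6) -> no change; set of 6 is {3, 6, 7}
Step 6: find(5) -> no change; set of 5 is {5}
Step 7: union(0, 8) -> merged; set of 0 now {0, 1, 8}
Step 8: union(0, 1) -> already same set; set of 0 now {0, 1, 8}
Step 9: union(2, 6) -> merged; set of 2 now {2, 3, 6, 7}
Step 10: union(2, 3) -> already same set; set of 2 now {2, 3, 6, 7}
Component of 8: {0, 1, 8}

Answer: 0, 1, 8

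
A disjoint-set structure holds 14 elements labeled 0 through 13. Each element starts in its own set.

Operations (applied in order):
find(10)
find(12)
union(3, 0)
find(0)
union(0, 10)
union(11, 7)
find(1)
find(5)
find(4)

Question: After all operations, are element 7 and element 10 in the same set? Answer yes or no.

Answer: no

Derivation:
Step 1: find(10) -> no change; set of 10 is {10}
Step 2: find(12) -> no change; set of 12 is {12}
Step 3: union(3, 0) -> merged; set of 3 now {0, 3}
Step 4: find(0) -> no change; set of 0 is {0, 3}
Step 5: union(0, 10) -> merged; set of 0 now {0, 3, 10}
Step 6: union(11, 7) -> merged; set of 11 now {7, 11}
Step 7: find(1) -> no change; set of 1 is {1}
Step 8: find(5) -> no change; set of 5 is {5}
Step 9: find(4) -> no change; set of 4 is {4}
Set of 7: {7, 11}; 10 is not a member.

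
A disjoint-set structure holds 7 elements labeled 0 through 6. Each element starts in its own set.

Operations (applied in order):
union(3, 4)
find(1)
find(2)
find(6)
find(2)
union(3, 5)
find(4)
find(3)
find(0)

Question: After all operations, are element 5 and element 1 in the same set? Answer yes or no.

Answer: no

Derivation:
Step 1: union(3, 4) -> merged; set of 3 now {3, 4}
Step 2: find(1) -> no change; set of 1 is {1}
Step 3: find(2) -> no change; set of 2 is {2}
Step 4: find(6) -> no change; set of 6 is {6}
Step 5: find(2) -> no change; set of 2 is {2}
Step 6: union(3, 5) -> merged; set of 3 now {3, 4, 5}
Step 7: find(4) -> no change; set of 4 is {3, 4, 5}
Step 8: find(3) -> no change; set of 3 is {3, 4, 5}
Step 9: find(0) -> no change; set of 0 is {0}
Set of 5: {3, 4, 5}; 1 is not a member.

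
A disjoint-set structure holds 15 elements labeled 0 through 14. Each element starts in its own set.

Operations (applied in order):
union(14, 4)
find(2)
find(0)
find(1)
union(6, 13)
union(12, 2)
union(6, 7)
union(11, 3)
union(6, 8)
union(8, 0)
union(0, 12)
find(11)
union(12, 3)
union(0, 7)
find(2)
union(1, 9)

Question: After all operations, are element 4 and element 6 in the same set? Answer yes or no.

Answer: no

Derivation:
Step 1: union(14, 4) -> merged; set of 14 now {4, 14}
Step 2: find(2) -> no change; set of 2 is {2}
Step 3: find(0) -> no change; set of 0 is {0}
Step 4: find(1) -> no change; set of 1 is {1}
Step 5: union(6, 13) -> merged; set of 6 now {6, 13}
Step 6: union(12, 2) -> merged; set of 12 now {2, 12}
Step 7: union(6, 7) -> merged; set of 6 now {6, 7, 13}
Step 8: union(11, 3) -> merged; set of 11 now {3, 11}
Step 9: union(6, 8) -> merged; set of 6 now {6, 7, 8, 13}
Step 10: union(8, 0) -> merged; set of 8 now {0, 6, 7, 8, 13}
Step 11: union(0, 12) -> merged; set of 0 now {0, 2, 6, 7, 8, 12, 13}
Step 12: find(11) -> no change; set of 11 is {3, 11}
Step 13: union(12, 3) -> merged; set of 12 now {0, 2, 3, 6, 7, 8, 11, 12, 13}
Step 14: union(0, 7) -> already same set; set of 0 now {0, 2, 3, 6, 7, 8, 11, 12, 13}
Step 15: find(2) -> no change; set of 2 is {0, 2, 3, 6, 7, 8, 11, 12, 13}
Step 16: union(1, 9) -> merged; set of 1 now {1, 9}
Set of 4: {4, 14}; 6 is not a member.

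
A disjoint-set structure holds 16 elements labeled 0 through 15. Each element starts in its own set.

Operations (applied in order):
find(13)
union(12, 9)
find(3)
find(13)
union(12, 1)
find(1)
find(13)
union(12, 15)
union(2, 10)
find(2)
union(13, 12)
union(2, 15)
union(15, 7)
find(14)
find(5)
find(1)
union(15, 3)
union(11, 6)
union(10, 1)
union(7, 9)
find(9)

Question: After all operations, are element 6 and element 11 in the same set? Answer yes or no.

Step 1: find(13) -> no change; set of 13 is {13}
Step 2: union(12, 9) -> merged; set of 12 now {9, 12}
Step 3: find(3) -> no change; set of 3 is {3}
Step 4: find(13) -> no change; set of 13 is {13}
Step 5: union(12, 1) -> merged; set of 12 now {1, 9, 12}
Step 6: find(1) -> no change; set of 1 is {1, 9, 12}
Step 7: find(13) -> no change; set of 13 is {13}
Step 8: union(12, 15) -> merged; set of 12 now {1, 9, 12, 15}
Step 9: union(2, 10) -> merged; set of 2 now {2, 10}
Step 10: find(2) -> no change; set of 2 is {2, 10}
Step 11: union(13, 12) -> merged; set of 13 now {1, 9, 12, 13, 15}
Step 12: union(2, 15) -> merged; set of 2 now {1, 2, 9, 10, 12, 13, 15}
Step 13: union(15, 7) -> merged; set of 15 now {1, 2, 7, 9, 10, 12, 13, 15}
Step 14: find(14) -> no change; set of 14 is {14}
Step 15: find(5) -> no change; set of 5 is {5}
Step 16: find(1) -> no change; set of 1 is {1, 2, 7, 9, 10, 12, 13, 15}
Step 17: union(15, 3) -> merged; set of 15 now {1, 2, 3, 7, 9, 10, 12, 13, 15}
Step 18: union(11, 6) -> merged; set of 11 now {6, 11}
Step 19: union(10, 1) -> already same set; set of 10 now {1, 2, 3, 7, 9, 10, 12, 13, 15}
Step 20: union(7, 9) -> already same set; set of 7 now {1, 2, 3, 7, 9, 10, 12, 13, 15}
Step 21: find(9) -> no change; set of 9 is {1, 2, 3, 7, 9, 10, 12, 13, 15}
Set of 6: {6, 11}; 11 is a member.

Answer: yes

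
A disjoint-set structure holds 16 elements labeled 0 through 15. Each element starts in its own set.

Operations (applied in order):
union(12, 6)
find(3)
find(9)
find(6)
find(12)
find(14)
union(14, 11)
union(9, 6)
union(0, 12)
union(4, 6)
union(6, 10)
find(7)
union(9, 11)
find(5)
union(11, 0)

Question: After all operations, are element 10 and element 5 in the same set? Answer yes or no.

Answer: no

Derivation:
Step 1: union(12, 6) -> merged; set of 12 now {6, 12}
Step 2: find(3) -> no change; set of 3 is {3}
Step 3: find(9) -> no change; set of 9 is {9}
Step 4: find(6) -> no change; set of 6 is {6, 12}
Step 5: find(12) -> no change; set of 12 is {6, 12}
Step 6: find(14) -> no change; set of 14 is {14}
Step 7: union(14, 11) -> merged; set of 14 now {11, 14}
Step 8: union(9, 6) -> merged; set of 9 now {6, 9, 12}
Step 9: union(0, 12) -> merged; set of 0 now {0, 6, 9, 12}
Step 10: union(4, 6) -> merged; set of 4 now {0, 4, 6, 9, 12}
Step 11: union(6, 10) -> merged; set of 6 now {0, 4, 6, 9, 10, 12}
Step 12: find(7) -> no change; set of 7 is {7}
Step 13: union(9, 11) -> merged; set of 9 now {0, 4, 6, 9, 10, 11, 12, 14}
Step 14: find(5) -> no change; set of 5 is {5}
Step 15: union(11, 0) -> already same set; set of 11 now {0, 4, 6, 9, 10, 11, 12, 14}
Set of 10: {0, 4, 6, 9, 10, 11, 12, 14}; 5 is not a member.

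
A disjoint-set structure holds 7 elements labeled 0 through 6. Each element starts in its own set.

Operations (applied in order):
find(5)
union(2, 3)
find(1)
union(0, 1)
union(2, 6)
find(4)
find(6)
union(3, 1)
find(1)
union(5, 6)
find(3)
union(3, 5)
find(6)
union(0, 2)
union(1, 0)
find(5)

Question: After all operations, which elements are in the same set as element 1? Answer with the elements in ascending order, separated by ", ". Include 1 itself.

Step 1: find(5) -> no change; set of 5 is {5}
Step 2: union(2, 3) -> merged; set of 2 now {2, 3}
Step 3: find(1) -> no change; set of 1 is {1}
Step 4: union(0, 1) -> merged; set of 0 now {0, 1}
Step 5: union(2, 6) -> merged; set of 2 now {2, 3, 6}
Step 6: find(4) -> no change; set of 4 is {4}
Step 7: find(6) -> no change; set of 6 is {2, 3, 6}
Step 8: union(3, 1) -> merged; set of 3 now {0, 1, 2, 3, 6}
Step 9: find(1) -> no change; set of 1 is {0, 1, 2, 3, 6}
Step 10: union(5, 6) -> merged; set of 5 now {0, 1, 2, 3, 5, 6}
Step 11: find(3) -> no change; set of 3 is {0, 1, 2, 3, 5, 6}
Step 12: union(3, 5) -> already same set; set of 3 now {0, 1, 2, 3, 5, 6}
Step 13: find(6) -> no change; set of 6 is {0, 1, 2, 3, 5, 6}
Step 14: union(0, 2) -> already same set; set of 0 now {0, 1, 2, 3, 5, 6}
Step 15: union(1, 0) -> already same set; set of 1 now {0, 1, 2, 3, 5, 6}
Step 16: find(5) -> no change; set of 5 is {0, 1, 2, 3, 5, 6}
Component of 1: {0, 1, 2, 3, 5, 6}

Answer: 0, 1, 2, 3, 5, 6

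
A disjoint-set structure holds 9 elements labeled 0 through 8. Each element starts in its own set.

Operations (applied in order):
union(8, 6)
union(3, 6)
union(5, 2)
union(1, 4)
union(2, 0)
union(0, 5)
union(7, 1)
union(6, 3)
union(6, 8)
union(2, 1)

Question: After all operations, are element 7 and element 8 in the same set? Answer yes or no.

Answer: no

Derivation:
Step 1: union(8, 6) -> merged; set of 8 now {6, 8}
Step 2: union(3, 6) -> merged; set of 3 now {3, 6, 8}
Step 3: union(5, 2) -> merged; set of 5 now {2, 5}
Step 4: union(1, 4) -> merged; set of 1 now {1, 4}
Step 5: union(2, 0) -> merged; set of 2 now {0, 2, 5}
Step 6: union(0, 5) -> already same set; set of 0 now {0, 2, 5}
Step 7: union(7, 1) -> merged; set of 7 now {1, 4, 7}
Step 8: union(6, 3) -> already same set; set of 6 now {3, 6, 8}
Step 9: union(6, 8) -> already same set; set of 6 now {3, 6, 8}
Step 10: union(2, 1) -> merged; set of 2 now {0, 1, 2, 4, 5, 7}
Set of 7: {0, 1, 2, 4, 5, 7}; 8 is not a member.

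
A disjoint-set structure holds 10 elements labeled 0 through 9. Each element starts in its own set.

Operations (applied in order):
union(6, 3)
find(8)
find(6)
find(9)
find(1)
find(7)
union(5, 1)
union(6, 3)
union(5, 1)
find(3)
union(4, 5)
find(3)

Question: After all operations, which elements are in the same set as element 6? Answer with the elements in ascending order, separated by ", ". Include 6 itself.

Answer: 3, 6

Derivation:
Step 1: union(6, 3) -> merged; set of 6 now {3, 6}
Step 2: find(8) -> no change; set of 8 is {8}
Step 3: find(6) -> no change; set of 6 is {3, 6}
Step 4: find(9) -> no change; set of 9 is {9}
Step 5: find(1) -> no change; set of 1 is {1}
Step 6: find(7) -> no change; set of 7 is {7}
Step 7: union(5, 1) -> merged; set of 5 now {1, 5}
Step 8: union(6, 3) -> already same set; set of 6 now {3, 6}
Step 9: union(5, 1) -> already same set; set of 5 now {1, 5}
Step 10: find(3) -> no change; set of 3 is {3, 6}
Step 11: union(4, 5) -> merged; set of 4 now {1, 4, 5}
Step 12: find(3) -> no change; set of 3 is {3, 6}
Component of 6: {3, 6}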